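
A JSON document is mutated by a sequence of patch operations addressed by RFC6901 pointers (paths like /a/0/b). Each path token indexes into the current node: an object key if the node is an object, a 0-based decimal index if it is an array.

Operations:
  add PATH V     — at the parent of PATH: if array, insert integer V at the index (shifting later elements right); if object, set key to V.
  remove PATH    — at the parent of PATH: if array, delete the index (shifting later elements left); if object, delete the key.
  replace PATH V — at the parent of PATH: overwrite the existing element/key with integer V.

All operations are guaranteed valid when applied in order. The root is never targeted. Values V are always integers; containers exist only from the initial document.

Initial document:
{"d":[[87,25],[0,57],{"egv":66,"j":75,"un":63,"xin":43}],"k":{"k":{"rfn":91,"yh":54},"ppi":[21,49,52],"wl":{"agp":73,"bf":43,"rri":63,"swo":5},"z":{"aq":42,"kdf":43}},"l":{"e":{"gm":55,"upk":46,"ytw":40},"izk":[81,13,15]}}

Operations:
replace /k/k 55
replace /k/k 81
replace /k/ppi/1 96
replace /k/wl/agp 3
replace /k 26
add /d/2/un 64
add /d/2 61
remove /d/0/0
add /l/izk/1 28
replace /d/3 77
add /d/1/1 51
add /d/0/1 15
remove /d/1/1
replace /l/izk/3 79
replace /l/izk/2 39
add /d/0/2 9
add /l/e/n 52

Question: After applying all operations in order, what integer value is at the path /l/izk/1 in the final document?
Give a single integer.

After op 1 (replace /k/k 55): {"d":[[87,25],[0,57],{"egv":66,"j":75,"un":63,"xin":43}],"k":{"k":55,"ppi":[21,49,52],"wl":{"agp":73,"bf":43,"rri":63,"swo":5},"z":{"aq":42,"kdf":43}},"l":{"e":{"gm":55,"upk":46,"ytw":40},"izk":[81,13,15]}}
After op 2 (replace /k/k 81): {"d":[[87,25],[0,57],{"egv":66,"j":75,"un":63,"xin":43}],"k":{"k":81,"ppi":[21,49,52],"wl":{"agp":73,"bf":43,"rri":63,"swo":5},"z":{"aq":42,"kdf":43}},"l":{"e":{"gm":55,"upk":46,"ytw":40},"izk":[81,13,15]}}
After op 3 (replace /k/ppi/1 96): {"d":[[87,25],[0,57],{"egv":66,"j":75,"un":63,"xin":43}],"k":{"k":81,"ppi":[21,96,52],"wl":{"agp":73,"bf":43,"rri":63,"swo":5},"z":{"aq":42,"kdf":43}},"l":{"e":{"gm":55,"upk":46,"ytw":40},"izk":[81,13,15]}}
After op 4 (replace /k/wl/agp 3): {"d":[[87,25],[0,57],{"egv":66,"j":75,"un":63,"xin":43}],"k":{"k":81,"ppi":[21,96,52],"wl":{"agp":3,"bf":43,"rri":63,"swo":5},"z":{"aq":42,"kdf":43}},"l":{"e":{"gm":55,"upk":46,"ytw":40},"izk":[81,13,15]}}
After op 5 (replace /k 26): {"d":[[87,25],[0,57],{"egv":66,"j":75,"un":63,"xin":43}],"k":26,"l":{"e":{"gm":55,"upk":46,"ytw":40},"izk":[81,13,15]}}
After op 6 (add /d/2/un 64): {"d":[[87,25],[0,57],{"egv":66,"j":75,"un":64,"xin":43}],"k":26,"l":{"e":{"gm":55,"upk":46,"ytw":40},"izk":[81,13,15]}}
After op 7 (add /d/2 61): {"d":[[87,25],[0,57],61,{"egv":66,"j":75,"un":64,"xin":43}],"k":26,"l":{"e":{"gm":55,"upk":46,"ytw":40},"izk":[81,13,15]}}
After op 8 (remove /d/0/0): {"d":[[25],[0,57],61,{"egv":66,"j":75,"un":64,"xin":43}],"k":26,"l":{"e":{"gm":55,"upk":46,"ytw":40},"izk":[81,13,15]}}
After op 9 (add /l/izk/1 28): {"d":[[25],[0,57],61,{"egv":66,"j":75,"un":64,"xin":43}],"k":26,"l":{"e":{"gm":55,"upk":46,"ytw":40},"izk":[81,28,13,15]}}
After op 10 (replace /d/3 77): {"d":[[25],[0,57],61,77],"k":26,"l":{"e":{"gm":55,"upk":46,"ytw":40},"izk":[81,28,13,15]}}
After op 11 (add /d/1/1 51): {"d":[[25],[0,51,57],61,77],"k":26,"l":{"e":{"gm":55,"upk":46,"ytw":40},"izk":[81,28,13,15]}}
After op 12 (add /d/0/1 15): {"d":[[25,15],[0,51,57],61,77],"k":26,"l":{"e":{"gm":55,"upk":46,"ytw":40},"izk":[81,28,13,15]}}
After op 13 (remove /d/1/1): {"d":[[25,15],[0,57],61,77],"k":26,"l":{"e":{"gm":55,"upk":46,"ytw":40},"izk":[81,28,13,15]}}
After op 14 (replace /l/izk/3 79): {"d":[[25,15],[0,57],61,77],"k":26,"l":{"e":{"gm":55,"upk":46,"ytw":40},"izk":[81,28,13,79]}}
After op 15 (replace /l/izk/2 39): {"d":[[25,15],[0,57],61,77],"k":26,"l":{"e":{"gm":55,"upk":46,"ytw":40},"izk":[81,28,39,79]}}
After op 16 (add /d/0/2 9): {"d":[[25,15,9],[0,57],61,77],"k":26,"l":{"e":{"gm":55,"upk":46,"ytw":40},"izk":[81,28,39,79]}}
After op 17 (add /l/e/n 52): {"d":[[25,15,9],[0,57],61,77],"k":26,"l":{"e":{"gm":55,"n":52,"upk":46,"ytw":40},"izk":[81,28,39,79]}}
Value at /l/izk/1: 28

Answer: 28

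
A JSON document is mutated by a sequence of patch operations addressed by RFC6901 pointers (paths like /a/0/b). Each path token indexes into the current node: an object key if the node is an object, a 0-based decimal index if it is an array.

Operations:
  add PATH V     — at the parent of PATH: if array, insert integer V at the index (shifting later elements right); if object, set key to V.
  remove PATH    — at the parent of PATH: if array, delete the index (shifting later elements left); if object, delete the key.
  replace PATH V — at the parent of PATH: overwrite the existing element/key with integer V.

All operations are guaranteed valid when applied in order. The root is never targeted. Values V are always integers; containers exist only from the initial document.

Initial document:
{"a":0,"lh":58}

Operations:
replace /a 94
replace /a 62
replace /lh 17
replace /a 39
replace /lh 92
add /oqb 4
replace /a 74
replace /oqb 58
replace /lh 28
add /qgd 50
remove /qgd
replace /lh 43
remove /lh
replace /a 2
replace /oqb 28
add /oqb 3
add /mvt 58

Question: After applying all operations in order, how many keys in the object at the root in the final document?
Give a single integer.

After op 1 (replace /a 94): {"a":94,"lh":58}
After op 2 (replace /a 62): {"a":62,"lh":58}
After op 3 (replace /lh 17): {"a":62,"lh":17}
After op 4 (replace /a 39): {"a":39,"lh":17}
After op 5 (replace /lh 92): {"a":39,"lh":92}
After op 6 (add /oqb 4): {"a":39,"lh":92,"oqb":4}
After op 7 (replace /a 74): {"a":74,"lh":92,"oqb":4}
After op 8 (replace /oqb 58): {"a":74,"lh":92,"oqb":58}
After op 9 (replace /lh 28): {"a":74,"lh":28,"oqb":58}
After op 10 (add /qgd 50): {"a":74,"lh":28,"oqb":58,"qgd":50}
After op 11 (remove /qgd): {"a":74,"lh":28,"oqb":58}
After op 12 (replace /lh 43): {"a":74,"lh":43,"oqb":58}
After op 13 (remove /lh): {"a":74,"oqb":58}
After op 14 (replace /a 2): {"a":2,"oqb":58}
After op 15 (replace /oqb 28): {"a":2,"oqb":28}
After op 16 (add /oqb 3): {"a":2,"oqb":3}
After op 17 (add /mvt 58): {"a":2,"mvt":58,"oqb":3}
Size at the root: 3

Answer: 3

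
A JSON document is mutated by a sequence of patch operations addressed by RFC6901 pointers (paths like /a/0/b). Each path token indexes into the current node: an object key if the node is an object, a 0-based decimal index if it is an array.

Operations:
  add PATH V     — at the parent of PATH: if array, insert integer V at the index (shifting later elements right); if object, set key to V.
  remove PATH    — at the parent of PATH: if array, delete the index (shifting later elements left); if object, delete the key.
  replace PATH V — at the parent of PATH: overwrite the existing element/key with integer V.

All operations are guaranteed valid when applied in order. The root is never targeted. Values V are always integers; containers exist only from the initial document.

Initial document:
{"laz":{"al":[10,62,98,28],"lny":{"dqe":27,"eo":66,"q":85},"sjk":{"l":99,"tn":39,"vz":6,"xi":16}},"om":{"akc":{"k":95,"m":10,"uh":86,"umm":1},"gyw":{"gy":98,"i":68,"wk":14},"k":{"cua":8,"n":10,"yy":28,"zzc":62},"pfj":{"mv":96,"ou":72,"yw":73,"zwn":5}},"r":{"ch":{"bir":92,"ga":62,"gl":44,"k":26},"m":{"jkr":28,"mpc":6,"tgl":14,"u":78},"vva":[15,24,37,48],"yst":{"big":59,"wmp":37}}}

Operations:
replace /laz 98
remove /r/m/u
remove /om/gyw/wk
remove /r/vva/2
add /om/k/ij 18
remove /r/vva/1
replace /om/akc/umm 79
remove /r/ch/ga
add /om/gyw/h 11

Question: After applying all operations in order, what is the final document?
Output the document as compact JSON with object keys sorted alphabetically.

Answer: {"laz":98,"om":{"akc":{"k":95,"m":10,"uh":86,"umm":79},"gyw":{"gy":98,"h":11,"i":68},"k":{"cua":8,"ij":18,"n":10,"yy":28,"zzc":62},"pfj":{"mv":96,"ou":72,"yw":73,"zwn":5}},"r":{"ch":{"bir":92,"gl":44,"k":26},"m":{"jkr":28,"mpc":6,"tgl":14},"vva":[15,48],"yst":{"big":59,"wmp":37}}}

Derivation:
After op 1 (replace /laz 98): {"laz":98,"om":{"akc":{"k":95,"m":10,"uh":86,"umm":1},"gyw":{"gy":98,"i":68,"wk":14},"k":{"cua":8,"n":10,"yy":28,"zzc":62},"pfj":{"mv":96,"ou":72,"yw":73,"zwn":5}},"r":{"ch":{"bir":92,"ga":62,"gl":44,"k":26},"m":{"jkr":28,"mpc":6,"tgl":14,"u":78},"vva":[15,24,37,48],"yst":{"big":59,"wmp":37}}}
After op 2 (remove /r/m/u): {"laz":98,"om":{"akc":{"k":95,"m":10,"uh":86,"umm":1},"gyw":{"gy":98,"i":68,"wk":14},"k":{"cua":8,"n":10,"yy":28,"zzc":62},"pfj":{"mv":96,"ou":72,"yw":73,"zwn":5}},"r":{"ch":{"bir":92,"ga":62,"gl":44,"k":26},"m":{"jkr":28,"mpc":6,"tgl":14},"vva":[15,24,37,48],"yst":{"big":59,"wmp":37}}}
After op 3 (remove /om/gyw/wk): {"laz":98,"om":{"akc":{"k":95,"m":10,"uh":86,"umm":1},"gyw":{"gy":98,"i":68},"k":{"cua":8,"n":10,"yy":28,"zzc":62},"pfj":{"mv":96,"ou":72,"yw":73,"zwn":5}},"r":{"ch":{"bir":92,"ga":62,"gl":44,"k":26},"m":{"jkr":28,"mpc":6,"tgl":14},"vva":[15,24,37,48],"yst":{"big":59,"wmp":37}}}
After op 4 (remove /r/vva/2): {"laz":98,"om":{"akc":{"k":95,"m":10,"uh":86,"umm":1},"gyw":{"gy":98,"i":68},"k":{"cua":8,"n":10,"yy":28,"zzc":62},"pfj":{"mv":96,"ou":72,"yw":73,"zwn":5}},"r":{"ch":{"bir":92,"ga":62,"gl":44,"k":26},"m":{"jkr":28,"mpc":6,"tgl":14},"vva":[15,24,48],"yst":{"big":59,"wmp":37}}}
After op 5 (add /om/k/ij 18): {"laz":98,"om":{"akc":{"k":95,"m":10,"uh":86,"umm":1},"gyw":{"gy":98,"i":68},"k":{"cua":8,"ij":18,"n":10,"yy":28,"zzc":62},"pfj":{"mv":96,"ou":72,"yw":73,"zwn":5}},"r":{"ch":{"bir":92,"ga":62,"gl":44,"k":26},"m":{"jkr":28,"mpc":6,"tgl":14},"vva":[15,24,48],"yst":{"big":59,"wmp":37}}}
After op 6 (remove /r/vva/1): {"laz":98,"om":{"akc":{"k":95,"m":10,"uh":86,"umm":1},"gyw":{"gy":98,"i":68},"k":{"cua":8,"ij":18,"n":10,"yy":28,"zzc":62},"pfj":{"mv":96,"ou":72,"yw":73,"zwn":5}},"r":{"ch":{"bir":92,"ga":62,"gl":44,"k":26},"m":{"jkr":28,"mpc":6,"tgl":14},"vva":[15,48],"yst":{"big":59,"wmp":37}}}
After op 7 (replace /om/akc/umm 79): {"laz":98,"om":{"akc":{"k":95,"m":10,"uh":86,"umm":79},"gyw":{"gy":98,"i":68},"k":{"cua":8,"ij":18,"n":10,"yy":28,"zzc":62},"pfj":{"mv":96,"ou":72,"yw":73,"zwn":5}},"r":{"ch":{"bir":92,"ga":62,"gl":44,"k":26},"m":{"jkr":28,"mpc":6,"tgl":14},"vva":[15,48],"yst":{"big":59,"wmp":37}}}
After op 8 (remove /r/ch/ga): {"laz":98,"om":{"akc":{"k":95,"m":10,"uh":86,"umm":79},"gyw":{"gy":98,"i":68},"k":{"cua":8,"ij":18,"n":10,"yy":28,"zzc":62},"pfj":{"mv":96,"ou":72,"yw":73,"zwn":5}},"r":{"ch":{"bir":92,"gl":44,"k":26},"m":{"jkr":28,"mpc":6,"tgl":14},"vva":[15,48],"yst":{"big":59,"wmp":37}}}
After op 9 (add /om/gyw/h 11): {"laz":98,"om":{"akc":{"k":95,"m":10,"uh":86,"umm":79},"gyw":{"gy":98,"h":11,"i":68},"k":{"cua":8,"ij":18,"n":10,"yy":28,"zzc":62},"pfj":{"mv":96,"ou":72,"yw":73,"zwn":5}},"r":{"ch":{"bir":92,"gl":44,"k":26},"m":{"jkr":28,"mpc":6,"tgl":14},"vva":[15,48],"yst":{"big":59,"wmp":37}}}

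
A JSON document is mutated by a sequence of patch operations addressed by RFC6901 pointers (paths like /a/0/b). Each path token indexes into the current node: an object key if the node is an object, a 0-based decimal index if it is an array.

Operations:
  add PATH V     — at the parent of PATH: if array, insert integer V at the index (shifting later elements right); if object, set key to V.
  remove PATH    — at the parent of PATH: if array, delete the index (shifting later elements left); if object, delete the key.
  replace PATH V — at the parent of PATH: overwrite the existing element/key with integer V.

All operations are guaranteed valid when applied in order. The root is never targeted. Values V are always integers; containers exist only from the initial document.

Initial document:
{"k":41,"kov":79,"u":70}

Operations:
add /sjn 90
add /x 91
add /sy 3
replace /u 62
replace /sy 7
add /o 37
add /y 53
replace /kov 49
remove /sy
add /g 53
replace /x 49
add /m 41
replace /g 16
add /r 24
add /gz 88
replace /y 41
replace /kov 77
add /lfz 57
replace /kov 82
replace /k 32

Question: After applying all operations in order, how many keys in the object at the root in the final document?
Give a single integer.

After op 1 (add /sjn 90): {"k":41,"kov":79,"sjn":90,"u":70}
After op 2 (add /x 91): {"k":41,"kov":79,"sjn":90,"u":70,"x":91}
After op 3 (add /sy 3): {"k":41,"kov":79,"sjn":90,"sy":3,"u":70,"x":91}
After op 4 (replace /u 62): {"k":41,"kov":79,"sjn":90,"sy":3,"u":62,"x":91}
After op 5 (replace /sy 7): {"k":41,"kov":79,"sjn":90,"sy":7,"u":62,"x":91}
After op 6 (add /o 37): {"k":41,"kov":79,"o":37,"sjn":90,"sy":7,"u":62,"x":91}
After op 7 (add /y 53): {"k":41,"kov":79,"o":37,"sjn":90,"sy":7,"u":62,"x":91,"y":53}
After op 8 (replace /kov 49): {"k":41,"kov":49,"o":37,"sjn":90,"sy":7,"u":62,"x":91,"y":53}
After op 9 (remove /sy): {"k":41,"kov":49,"o":37,"sjn":90,"u":62,"x":91,"y":53}
After op 10 (add /g 53): {"g":53,"k":41,"kov":49,"o":37,"sjn":90,"u":62,"x":91,"y":53}
After op 11 (replace /x 49): {"g":53,"k":41,"kov":49,"o":37,"sjn":90,"u":62,"x":49,"y":53}
After op 12 (add /m 41): {"g":53,"k":41,"kov":49,"m":41,"o":37,"sjn":90,"u":62,"x":49,"y":53}
After op 13 (replace /g 16): {"g":16,"k":41,"kov":49,"m":41,"o":37,"sjn":90,"u":62,"x":49,"y":53}
After op 14 (add /r 24): {"g":16,"k":41,"kov":49,"m":41,"o":37,"r":24,"sjn":90,"u":62,"x":49,"y":53}
After op 15 (add /gz 88): {"g":16,"gz":88,"k":41,"kov":49,"m":41,"o":37,"r":24,"sjn":90,"u":62,"x":49,"y":53}
After op 16 (replace /y 41): {"g":16,"gz":88,"k":41,"kov":49,"m":41,"o":37,"r":24,"sjn":90,"u":62,"x":49,"y":41}
After op 17 (replace /kov 77): {"g":16,"gz":88,"k":41,"kov":77,"m":41,"o":37,"r":24,"sjn":90,"u":62,"x":49,"y":41}
After op 18 (add /lfz 57): {"g":16,"gz":88,"k":41,"kov":77,"lfz":57,"m":41,"o":37,"r":24,"sjn":90,"u":62,"x":49,"y":41}
After op 19 (replace /kov 82): {"g":16,"gz":88,"k":41,"kov":82,"lfz":57,"m":41,"o":37,"r":24,"sjn":90,"u":62,"x":49,"y":41}
After op 20 (replace /k 32): {"g":16,"gz":88,"k":32,"kov":82,"lfz":57,"m":41,"o":37,"r":24,"sjn":90,"u":62,"x":49,"y":41}
Size at the root: 12

Answer: 12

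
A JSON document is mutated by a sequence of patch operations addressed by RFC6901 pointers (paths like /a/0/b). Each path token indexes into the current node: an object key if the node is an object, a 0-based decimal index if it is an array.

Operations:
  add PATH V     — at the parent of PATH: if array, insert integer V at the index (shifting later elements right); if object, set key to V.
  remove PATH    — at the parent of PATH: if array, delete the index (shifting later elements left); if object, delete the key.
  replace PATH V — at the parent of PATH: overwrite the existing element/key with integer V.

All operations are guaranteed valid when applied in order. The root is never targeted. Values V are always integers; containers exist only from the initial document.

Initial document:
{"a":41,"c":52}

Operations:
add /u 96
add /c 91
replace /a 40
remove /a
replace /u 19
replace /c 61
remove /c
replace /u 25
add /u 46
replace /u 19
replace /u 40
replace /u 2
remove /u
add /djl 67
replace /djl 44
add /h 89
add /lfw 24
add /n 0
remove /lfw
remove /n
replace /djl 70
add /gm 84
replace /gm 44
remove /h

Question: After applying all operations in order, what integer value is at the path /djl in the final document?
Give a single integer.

Answer: 70

Derivation:
After op 1 (add /u 96): {"a":41,"c":52,"u":96}
After op 2 (add /c 91): {"a":41,"c":91,"u":96}
After op 3 (replace /a 40): {"a":40,"c":91,"u":96}
After op 4 (remove /a): {"c":91,"u":96}
After op 5 (replace /u 19): {"c":91,"u":19}
After op 6 (replace /c 61): {"c":61,"u":19}
After op 7 (remove /c): {"u":19}
After op 8 (replace /u 25): {"u":25}
After op 9 (add /u 46): {"u":46}
After op 10 (replace /u 19): {"u":19}
After op 11 (replace /u 40): {"u":40}
After op 12 (replace /u 2): {"u":2}
After op 13 (remove /u): {}
After op 14 (add /djl 67): {"djl":67}
After op 15 (replace /djl 44): {"djl":44}
After op 16 (add /h 89): {"djl":44,"h":89}
After op 17 (add /lfw 24): {"djl":44,"h":89,"lfw":24}
After op 18 (add /n 0): {"djl":44,"h":89,"lfw":24,"n":0}
After op 19 (remove /lfw): {"djl":44,"h":89,"n":0}
After op 20 (remove /n): {"djl":44,"h":89}
After op 21 (replace /djl 70): {"djl":70,"h":89}
After op 22 (add /gm 84): {"djl":70,"gm":84,"h":89}
After op 23 (replace /gm 44): {"djl":70,"gm":44,"h":89}
After op 24 (remove /h): {"djl":70,"gm":44}
Value at /djl: 70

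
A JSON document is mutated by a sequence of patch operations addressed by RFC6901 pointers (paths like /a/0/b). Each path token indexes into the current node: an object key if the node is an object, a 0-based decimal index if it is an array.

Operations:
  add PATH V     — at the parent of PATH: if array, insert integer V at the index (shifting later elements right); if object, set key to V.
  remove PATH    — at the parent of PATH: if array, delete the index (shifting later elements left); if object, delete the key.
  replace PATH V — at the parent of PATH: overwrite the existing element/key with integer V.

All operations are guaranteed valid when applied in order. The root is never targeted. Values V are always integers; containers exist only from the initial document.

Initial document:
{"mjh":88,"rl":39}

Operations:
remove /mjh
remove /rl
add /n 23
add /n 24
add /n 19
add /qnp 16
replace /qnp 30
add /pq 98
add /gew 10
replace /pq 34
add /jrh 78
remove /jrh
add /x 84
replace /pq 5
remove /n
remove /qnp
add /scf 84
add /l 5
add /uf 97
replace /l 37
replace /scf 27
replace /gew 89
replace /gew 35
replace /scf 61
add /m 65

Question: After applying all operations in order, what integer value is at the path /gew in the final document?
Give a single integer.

After op 1 (remove /mjh): {"rl":39}
After op 2 (remove /rl): {}
After op 3 (add /n 23): {"n":23}
After op 4 (add /n 24): {"n":24}
After op 5 (add /n 19): {"n":19}
After op 6 (add /qnp 16): {"n":19,"qnp":16}
After op 7 (replace /qnp 30): {"n":19,"qnp":30}
After op 8 (add /pq 98): {"n":19,"pq":98,"qnp":30}
After op 9 (add /gew 10): {"gew":10,"n":19,"pq":98,"qnp":30}
After op 10 (replace /pq 34): {"gew":10,"n":19,"pq":34,"qnp":30}
After op 11 (add /jrh 78): {"gew":10,"jrh":78,"n":19,"pq":34,"qnp":30}
After op 12 (remove /jrh): {"gew":10,"n":19,"pq":34,"qnp":30}
After op 13 (add /x 84): {"gew":10,"n":19,"pq":34,"qnp":30,"x":84}
After op 14 (replace /pq 5): {"gew":10,"n":19,"pq":5,"qnp":30,"x":84}
After op 15 (remove /n): {"gew":10,"pq":5,"qnp":30,"x":84}
After op 16 (remove /qnp): {"gew":10,"pq":5,"x":84}
After op 17 (add /scf 84): {"gew":10,"pq":5,"scf":84,"x":84}
After op 18 (add /l 5): {"gew":10,"l":5,"pq":5,"scf":84,"x":84}
After op 19 (add /uf 97): {"gew":10,"l":5,"pq":5,"scf":84,"uf":97,"x":84}
After op 20 (replace /l 37): {"gew":10,"l":37,"pq":5,"scf":84,"uf":97,"x":84}
After op 21 (replace /scf 27): {"gew":10,"l":37,"pq":5,"scf":27,"uf":97,"x":84}
After op 22 (replace /gew 89): {"gew":89,"l":37,"pq":5,"scf":27,"uf":97,"x":84}
After op 23 (replace /gew 35): {"gew":35,"l":37,"pq":5,"scf":27,"uf":97,"x":84}
After op 24 (replace /scf 61): {"gew":35,"l":37,"pq":5,"scf":61,"uf":97,"x":84}
After op 25 (add /m 65): {"gew":35,"l":37,"m":65,"pq":5,"scf":61,"uf":97,"x":84}
Value at /gew: 35

Answer: 35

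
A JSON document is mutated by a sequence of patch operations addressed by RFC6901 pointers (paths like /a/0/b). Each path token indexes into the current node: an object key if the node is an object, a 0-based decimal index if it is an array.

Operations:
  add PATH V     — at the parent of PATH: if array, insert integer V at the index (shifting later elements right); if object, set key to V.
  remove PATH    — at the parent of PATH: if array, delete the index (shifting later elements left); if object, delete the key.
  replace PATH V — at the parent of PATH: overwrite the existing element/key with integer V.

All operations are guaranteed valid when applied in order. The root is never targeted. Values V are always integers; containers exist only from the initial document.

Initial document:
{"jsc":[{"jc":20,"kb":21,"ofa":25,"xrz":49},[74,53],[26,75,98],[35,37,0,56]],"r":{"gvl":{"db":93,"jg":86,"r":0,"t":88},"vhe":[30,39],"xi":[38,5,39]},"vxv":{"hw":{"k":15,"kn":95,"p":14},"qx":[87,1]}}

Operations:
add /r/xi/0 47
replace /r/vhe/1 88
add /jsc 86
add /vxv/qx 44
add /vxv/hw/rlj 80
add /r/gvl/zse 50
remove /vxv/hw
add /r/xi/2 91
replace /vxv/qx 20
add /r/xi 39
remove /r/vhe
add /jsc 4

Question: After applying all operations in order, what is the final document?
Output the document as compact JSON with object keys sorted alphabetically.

After op 1 (add /r/xi/0 47): {"jsc":[{"jc":20,"kb":21,"ofa":25,"xrz":49},[74,53],[26,75,98],[35,37,0,56]],"r":{"gvl":{"db":93,"jg":86,"r":0,"t":88},"vhe":[30,39],"xi":[47,38,5,39]},"vxv":{"hw":{"k":15,"kn":95,"p":14},"qx":[87,1]}}
After op 2 (replace /r/vhe/1 88): {"jsc":[{"jc":20,"kb":21,"ofa":25,"xrz":49},[74,53],[26,75,98],[35,37,0,56]],"r":{"gvl":{"db":93,"jg":86,"r":0,"t":88},"vhe":[30,88],"xi":[47,38,5,39]},"vxv":{"hw":{"k":15,"kn":95,"p":14},"qx":[87,1]}}
After op 3 (add /jsc 86): {"jsc":86,"r":{"gvl":{"db":93,"jg":86,"r":0,"t":88},"vhe":[30,88],"xi":[47,38,5,39]},"vxv":{"hw":{"k":15,"kn":95,"p":14},"qx":[87,1]}}
After op 4 (add /vxv/qx 44): {"jsc":86,"r":{"gvl":{"db":93,"jg":86,"r":0,"t":88},"vhe":[30,88],"xi":[47,38,5,39]},"vxv":{"hw":{"k":15,"kn":95,"p":14},"qx":44}}
After op 5 (add /vxv/hw/rlj 80): {"jsc":86,"r":{"gvl":{"db":93,"jg":86,"r":0,"t":88},"vhe":[30,88],"xi":[47,38,5,39]},"vxv":{"hw":{"k":15,"kn":95,"p":14,"rlj":80},"qx":44}}
After op 6 (add /r/gvl/zse 50): {"jsc":86,"r":{"gvl":{"db":93,"jg":86,"r":0,"t":88,"zse":50},"vhe":[30,88],"xi":[47,38,5,39]},"vxv":{"hw":{"k":15,"kn":95,"p":14,"rlj":80},"qx":44}}
After op 7 (remove /vxv/hw): {"jsc":86,"r":{"gvl":{"db":93,"jg":86,"r":0,"t":88,"zse":50},"vhe":[30,88],"xi":[47,38,5,39]},"vxv":{"qx":44}}
After op 8 (add /r/xi/2 91): {"jsc":86,"r":{"gvl":{"db":93,"jg":86,"r":0,"t":88,"zse":50},"vhe":[30,88],"xi":[47,38,91,5,39]},"vxv":{"qx":44}}
After op 9 (replace /vxv/qx 20): {"jsc":86,"r":{"gvl":{"db":93,"jg":86,"r":0,"t":88,"zse":50},"vhe":[30,88],"xi":[47,38,91,5,39]},"vxv":{"qx":20}}
After op 10 (add /r/xi 39): {"jsc":86,"r":{"gvl":{"db":93,"jg":86,"r":0,"t":88,"zse":50},"vhe":[30,88],"xi":39},"vxv":{"qx":20}}
After op 11 (remove /r/vhe): {"jsc":86,"r":{"gvl":{"db":93,"jg":86,"r":0,"t":88,"zse":50},"xi":39},"vxv":{"qx":20}}
After op 12 (add /jsc 4): {"jsc":4,"r":{"gvl":{"db":93,"jg":86,"r":0,"t":88,"zse":50},"xi":39},"vxv":{"qx":20}}

Answer: {"jsc":4,"r":{"gvl":{"db":93,"jg":86,"r":0,"t":88,"zse":50},"xi":39},"vxv":{"qx":20}}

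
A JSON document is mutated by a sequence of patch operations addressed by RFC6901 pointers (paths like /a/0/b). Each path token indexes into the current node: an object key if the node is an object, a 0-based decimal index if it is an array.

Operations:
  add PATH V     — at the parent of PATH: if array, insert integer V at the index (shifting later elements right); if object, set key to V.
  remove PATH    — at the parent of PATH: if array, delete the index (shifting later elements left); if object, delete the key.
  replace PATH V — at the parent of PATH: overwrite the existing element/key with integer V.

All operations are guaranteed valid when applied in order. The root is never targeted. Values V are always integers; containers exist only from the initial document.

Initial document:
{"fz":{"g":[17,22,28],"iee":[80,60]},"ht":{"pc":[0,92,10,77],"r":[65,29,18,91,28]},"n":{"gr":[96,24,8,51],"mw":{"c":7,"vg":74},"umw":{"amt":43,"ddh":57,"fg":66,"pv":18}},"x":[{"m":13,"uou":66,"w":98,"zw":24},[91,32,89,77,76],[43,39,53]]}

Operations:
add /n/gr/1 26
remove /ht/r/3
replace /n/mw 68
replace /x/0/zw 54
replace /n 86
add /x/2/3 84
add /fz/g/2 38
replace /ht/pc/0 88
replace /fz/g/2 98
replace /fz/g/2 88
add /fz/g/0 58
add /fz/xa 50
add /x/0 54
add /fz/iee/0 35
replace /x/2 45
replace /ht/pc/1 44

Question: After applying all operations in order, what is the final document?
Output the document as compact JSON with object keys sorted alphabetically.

After op 1 (add /n/gr/1 26): {"fz":{"g":[17,22,28],"iee":[80,60]},"ht":{"pc":[0,92,10,77],"r":[65,29,18,91,28]},"n":{"gr":[96,26,24,8,51],"mw":{"c":7,"vg":74},"umw":{"amt":43,"ddh":57,"fg":66,"pv":18}},"x":[{"m":13,"uou":66,"w":98,"zw":24},[91,32,89,77,76],[43,39,53]]}
After op 2 (remove /ht/r/3): {"fz":{"g":[17,22,28],"iee":[80,60]},"ht":{"pc":[0,92,10,77],"r":[65,29,18,28]},"n":{"gr":[96,26,24,8,51],"mw":{"c":7,"vg":74},"umw":{"amt":43,"ddh":57,"fg":66,"pv":18}},"x":[{"m":13,"uou":66,"w":98,"zw":24},[91,32,89,77,76],[43,39,53]]}
After op 3 (replace /n/mw 68): {"fz":{"g":[17,22,28],"iee":[80,60]},"ht":{"pc":[0,92,10,77],"r":[65,29,18,28]},"n":{"gr":[96,26,24,8,51],"mw":68,"umw":{"amt":43,"ddh":57,"fg":66,"pv":18}},"x":[{"m":13,"uou":66,"w":98,"zw":24},[91,32,89,77,76],[43,39,53]]}
After op 4 (replace /x/0/zw 54): {"fz":{"g":[17,22,28],"iee":[80,60]},"ht":{"pc":[0,92,10,77],"r":[65,29,18,28]},"n":{"gr":[96,26,24,8,51],"mw":68,"umw":{"amt":43,"ddh":57,"fg":66,"pv":18}},"x":[{"m":13,"uou":66,"w":98,"zw":54},[91,32,89,77,76],[43,39,53]]}
After op 5 (replace /n 86): {"fz":{"g":[17,22,28],"iee":[80,60]},"ht":{"pc":[0,92,10,77],"r":[65,29,18,28]},"n":86,"x":[{"m":13,"uou":66,"w":98,"zw":54},[91,32,89,77,76],[43,39,53]]}
After op 6 (add /x/2/3 84): {"fz":{"g":[17,22,28],"iee":[80,60]},"ht":{"pc":[0,92,10,77],"r":[65,29,18,28]},"n":86,"x":[{"m":13,"uou":66,"w":98,"zw":54},[91,32,89,77,76],[43,39,53,84]]}
After op 7 (add /fz/g/2 38): {"fz":{"g":[17,22,38,28],"iee":[80,60]},"ht":{"pc":[0,92,10,77],"r":[65,29,18,28]},"n":86,"x":[{"m":13,"uou":66,"w":98,"zw":54},[91,32,89,77,76],[43,39,53,84]]}
After op 8 (replace /ht/pc/0 88): {"fz":{"g":[17,22,38,28],"iee":[80,60]},"ht":{"pc":[88,92,10,77],"r":[65,29,18,28]},"n":86,"x":[{"m":13,"uou":66,"w":98,"zw":54},[91,32,89,77,76],[43,39,53,84]]}
After op 9 (replace /fz/g/2 98): {"fz":{"g":[17,22,98,28],"iee":[80,60]},"ht":{"pc":[88,92,10,77],"r":[65,29,18,28]},"n":86,"x":[{"m":13,"uou":66,"w":98,"zw":54},[91,32,89,77,76],[43,39,53,84]]}
After op 10 (replace /fz/g/2 88): {"fz":{"g":[17,22,88,28],"iee":[80,60]},"ht":{"pc":[88,92,10,77],"r":[65,29,18,28]},"n":86,"x":[{"m":13,"uou":66,"w":98,"zw":54},[91,32,89,77,76],[43,39,53,84]]}
After op 11 (add /fz/g/0 58): {"fz":{"g":[58,17,22,88,28],"iee":[80,60]},"ht":{"pc":[88,92,10,77],"r":[65,29,18,28]},"n":86,"x":[{"m":13,"uou":66,"w":98,"zw":54},[91,32,89,77,76],[43,39,53,84]]}
After op 12 (add /fz/xa 50): {"fz":{"g":[58,17,22,88,28],"iee":[80,60],"xa":50},"ht":{"pc":[88,92,10,77],"r":[65,29,18,28]},"n":86,"x":[{"m":13,"uou":66,"w":98,"zw":54},[91,32,89,77,76],[43,39,53,84]]}
After op 13 (add /x/0 54): {"fz":{"g":[58,17,22,88,28],"iee":[80,60],"xa":50},"ht":{"pc":[88,92,10,77],"r":[65,29,18,28]},"n":86,"x":[54,{"m":13,"uou":66,"w":98,"zw":54},[91,32,89,77,76],[43,39,53,84]]}
After op 14 (add /fz/iee/0 35): {"fz":{"g":[58,17,22,88,28],"iee":[35,80,60],"xa":50},"ht":{"pc":[88,92,10,77],"r":[65,29,18,28]},"n":86,"x":[54,{"m":13,"uou":66,"w":98,"zw":54},[91,32,89,77,76],[43,39,53,84]]}
After op 15 (replace /x/2 45): {"fz":{"g":[58,17,22,88,28],"iee":[35,80,60],"xa":50},"ht":{"pc":[88,92,10,77],"r":[65,29,18,28]},"n":86,"x":[54,{"m":13,"uou":66,"w":98,"zw":54},45,[43,39,53,84]]}
After op 16 (replace /ht/pc/1 44): {"fz":{"g":[58,17,22,88,28],"iee":[35,80,60],"xa":50},"ht":{"pc":[88,44,10,77],"r":[65,29,18,28]},"n":86,"x":[54,{"m":13,"uou":66,"w":98,"zw":54},45,[43,39,53,84]]}

Answer: {"fz":{"g":[58,17,22,88,28],"iee":[35,80,60],"xa":50},"ht":{"pc":[88,44,10,77],"r":[65,29,18,28]},"n":86,"x":[54,{"m":13,"uou":66,"w":98,"zw":54},45,[43,39,53,84]]}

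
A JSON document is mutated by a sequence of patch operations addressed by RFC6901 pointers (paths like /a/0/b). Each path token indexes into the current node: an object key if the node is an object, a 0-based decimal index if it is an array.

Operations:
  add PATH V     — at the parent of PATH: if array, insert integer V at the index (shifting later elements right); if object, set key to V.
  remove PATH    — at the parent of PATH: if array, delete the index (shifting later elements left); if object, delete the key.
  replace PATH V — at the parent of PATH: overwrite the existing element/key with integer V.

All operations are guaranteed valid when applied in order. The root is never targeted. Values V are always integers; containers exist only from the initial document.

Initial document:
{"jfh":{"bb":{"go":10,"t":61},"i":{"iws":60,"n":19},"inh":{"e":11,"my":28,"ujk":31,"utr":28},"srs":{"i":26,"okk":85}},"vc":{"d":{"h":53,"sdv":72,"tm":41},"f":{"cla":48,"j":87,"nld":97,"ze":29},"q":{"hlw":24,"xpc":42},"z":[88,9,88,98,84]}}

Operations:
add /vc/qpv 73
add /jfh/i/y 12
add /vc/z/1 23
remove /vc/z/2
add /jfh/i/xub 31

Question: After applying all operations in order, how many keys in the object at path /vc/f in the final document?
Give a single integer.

After op 1 (add /vc/qpv 73): {"jfh":{"bb":{"go":10,"t":61},"i":{"iws":60,"n":19},"inh":{"e":11,"my":28,"ujk":31,"utr":28},"srs":{"i":26,"okk":85}},"vc":{"d":{"h":53,"sdv":72,"tm":41},"f":{"cla":48,"j":87,"nld":97,"ze":29},"q":{"hlw":24,"xpc":42},"qpv":73,"z":[88,9,88,98,84]}}
After op 2 (add /jfh/i/y 12): {"jfh":{"bb":{"go":10,"t":61},"i":{"iws":60,"n":19,"y":12},"inh":{"e":11,"my":28,"ujk":31,"utr":28},"srs":{"i":26,"okk":85}},"vc":{"d":{"h":53,"sdv":72,"tm":41},"f":{"cla":48,"j":87,"nld":97,"ze":29},"q":{"hlw":24,"xpc":42},"qpv":73,"z":[88,9,88,98,84]}}
After op 3 (add /vc/z/1 23): {"jfh":{"bb":{"go":10,"t":61},"i":{"iws":60,"n":19,"y":12},"inh":{"e":11,"my":28,"ujk":31,"utr":28},"srs":{"i":26,"okk":85}},"vc":{"d":{"h":53,"sdv":72,"tm":41},"f":{"cla":48,"j":87,"nld":97,"ze":29},"q":{"hlw":24,"xpc":42},"qpv":73,"z":[88,23,9,88,98,84]}}
After op 4 (remove /vc/z/2): {"jfh":{"bb":{"go":10,"t":61},"i":{"iws":60,"n":19,"y":12},"inh":{"e":11,"my":28,"ujk":31,"utr":28},"srs":{"i":26,"okk":85}},"vc":{"d":{"h":53,"sdv":72,"tm":41},"f":{"cla":48,"j":87,"nld":97,"ze":29},"q":{"hlw":24,"xpc":42},"qpv":73,"z":[88,23,88,98,84]}}
After op 5 (add /jfh/i/xub 31): {"jfh":{"bb":{"go":10,"t":61},"i":{"iws":60,"n":19,"xub":31,"y":12},"inh":{"e":11,"my":28,"ujk":31,"utr":28},"srs":{"i":26,"okk":85}},"vc":{"d":{"h":53,"sdv":72,"tm":41},"f":{"cla":48,"j":87,"nld":97,"ze":29},"q":{"hlw":24,"xpc":42},"qpv":73,"z":[88,23,88,98,84]}}
Size at path /vc/f: 4

Answer: 4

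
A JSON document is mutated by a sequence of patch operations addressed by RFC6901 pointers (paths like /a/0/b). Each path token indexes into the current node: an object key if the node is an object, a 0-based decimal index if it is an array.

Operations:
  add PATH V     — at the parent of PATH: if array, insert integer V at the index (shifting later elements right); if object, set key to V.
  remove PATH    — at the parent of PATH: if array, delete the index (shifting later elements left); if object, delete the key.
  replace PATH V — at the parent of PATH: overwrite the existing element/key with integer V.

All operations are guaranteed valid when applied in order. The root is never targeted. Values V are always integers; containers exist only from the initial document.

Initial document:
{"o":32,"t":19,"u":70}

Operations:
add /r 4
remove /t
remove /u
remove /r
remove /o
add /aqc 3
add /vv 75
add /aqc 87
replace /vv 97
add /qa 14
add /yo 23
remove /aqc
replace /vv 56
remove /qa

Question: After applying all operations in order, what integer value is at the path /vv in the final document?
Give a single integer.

Answer: 56

Derivation:
After op 1 (add /r 4): {"o":32,"r":4,"t":19,"u":70}
After op 2 (remove /t): {"o":32,"r":4,"u":70}
After op 3 (remove /u): {"o":32,"r":4}
After op 4 (remove /r): {"o":32}
After op 5 (remove /o): {}
After op 6 (add /aqc 3): {"aqc":3}
After op 7 (add /vv 75): {"aqc":3,"vv":75}
After op 8 (add /aqc 87): {"aqc":87,"vv":75}
After op 9 (replace /vv 97): {"aqc":87,"vv":97}
After op 10 (add /qa 14): {"aqc":87,"qa":14,"vv":97}
After op 11 (add /yo 23): {"aqc":87,"qa":14,"vv":97,"yo":23}
After op 12 (remove /aqc): {"qa":14,"vv":97,"yo":23}
After op 13 (replace /vv 56): {"qa":14,"vv":56,"yo":23}
After op 14 (remove /qa): {"vv":56,"yo":23}
Value at /vv: 56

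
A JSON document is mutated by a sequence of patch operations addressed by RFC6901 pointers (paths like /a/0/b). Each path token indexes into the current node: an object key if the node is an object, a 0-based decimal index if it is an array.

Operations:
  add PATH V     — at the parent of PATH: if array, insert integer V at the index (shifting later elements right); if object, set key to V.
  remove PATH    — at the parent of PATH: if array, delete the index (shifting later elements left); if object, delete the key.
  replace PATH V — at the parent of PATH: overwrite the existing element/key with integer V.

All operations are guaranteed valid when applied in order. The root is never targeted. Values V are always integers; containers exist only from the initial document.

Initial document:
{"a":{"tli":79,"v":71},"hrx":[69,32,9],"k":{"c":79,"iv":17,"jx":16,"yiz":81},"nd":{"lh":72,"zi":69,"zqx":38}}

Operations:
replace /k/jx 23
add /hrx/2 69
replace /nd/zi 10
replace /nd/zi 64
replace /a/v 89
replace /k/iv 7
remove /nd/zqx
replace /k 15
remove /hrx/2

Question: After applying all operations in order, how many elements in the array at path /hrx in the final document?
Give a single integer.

Answer: 3

Derivation:
After op 1 (replace /k/jx 23): {"a":{"tli":79,"v":71},"hrx":[69,32,9],"k":{"c":79,"iv":17,"jx":23,"yiz":81},"nd":{"lh":72,"zi":69,"zqx":38}}
After op 2 (add /hrx/2 69): {"a":{"tli":79,"v":71},"hrx":[69,32,69,9],"k":{"c":79,"iv":17,"jx":23,"yiz":81},"nd":{"lh":72,"zi":69,"zqx":38}}
After op 3 (replace /nd/zi 10): {"a":{"tli":79,"v":71},"hrx":[69,32,69,9],"k":{"c":79,"iv":17,"jx":23,"yiz":81},"nd":{"lh":72,"zi":10,"zqx":38}}
After op 4 (replace /nd/zi 64): {"a":{"tli":79,"v":71},"hrx":[69,32,69,9],"k":{"c":79,"iv":17,"jx":23,"yiz":81},"nd":{"lh":72,"zi":64,"zqx":38}}
After op 5 (replace /a/v 89): {"a":{"tli":79,"v":89},"hrx":[69,32,69,9],"k":{"c":79,"iv":17,"jx":23,"yiz":81},"nd":{"lh":72,"zi":64,"zqx":38}}
After op 6 (replace /k/iv 7): {"a":{"tli":79,"v":89},"hrx":[69,32,69,9],"k":{"c":79,"iv":7,"jx":23,"yiz":81},"nd":{"lh":72,"zi":64,"zqx":38}}
After op 7 (remove /nd/zqx): {"a":{"tli":79,"v":89},"hrx":[69,32,69,9],"k":{"c":79,"iv":7,"jx":23,"yiz":81},"nd":{"lh":72,"zi":64}}
After op 8 (replace /k 15): {"a":{"tli":79,"v":89},"hrx":[69,32,69,9],"k":15,"nd":{"lh":72,"zi":64}}
After op 9 (remove /hrx/2): {"a":{"tli":79,"v":89},"hrx":[69,32,9],"k":15,"nd":{"lh":72,"zi":64}}
Size at path /hrx: 3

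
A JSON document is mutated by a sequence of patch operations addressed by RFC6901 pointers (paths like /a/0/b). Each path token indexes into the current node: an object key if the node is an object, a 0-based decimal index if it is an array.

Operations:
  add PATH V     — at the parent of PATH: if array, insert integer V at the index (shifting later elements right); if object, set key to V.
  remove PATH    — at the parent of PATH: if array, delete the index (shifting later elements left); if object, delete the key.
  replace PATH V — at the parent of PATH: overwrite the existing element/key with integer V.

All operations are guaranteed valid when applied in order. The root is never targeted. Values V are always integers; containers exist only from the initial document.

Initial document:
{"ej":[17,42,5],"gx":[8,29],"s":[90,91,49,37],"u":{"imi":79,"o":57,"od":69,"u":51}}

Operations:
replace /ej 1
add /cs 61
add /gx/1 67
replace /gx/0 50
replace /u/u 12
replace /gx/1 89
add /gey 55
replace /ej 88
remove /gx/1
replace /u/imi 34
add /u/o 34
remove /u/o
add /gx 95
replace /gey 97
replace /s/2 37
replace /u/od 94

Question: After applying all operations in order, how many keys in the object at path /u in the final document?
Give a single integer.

Answer: 3

Derivation:
After op 1 (replace /ej 1): {"ej":1,"gx":[8,29],"s":[90,91,49,37],"u":{"imi":79,"o":57,"od":69,"u":51}}
After op 2 (add /cs 61): {"cs":61,"ej":1,"gx":[8,29],"s":[90,91,49,37],"u":{"imi":79,"o":57,"od":69,"u":51}}
After op 3 (add /gx/1 67): {"cs":61,"ej":1,"gx":[8,67,29],"s":[90,91,49,37],"u":{"imi":79,"o":57,"od":69,"u":51}}
After op 4 (replace /gx/0 50): {"cs":61,"ej":1,"gx":[50,67,29],"s":[90,91,49,37],"u":{"imi":79,"o":57,"od":69,"u":51}}
After op 5 (replace /u/u 12): {"cs":61,"ej":1,"gx":[50,67,29],"s":[90,91,49,37],"u":{"imi":79,"o":57,"od":69,"u":12}}
After op 6 (replace /gx/1 89): {"cs":61,"ej":1,"gx":[50,89,29],"s":[90,91,49,37],"u":{"imi":79,"o":57,"od":69,"u":12}}
After op 7 (add /gey 55): {"cs":61,"ej":1,"gey":55,"gx":[50,89,29],"s":[90,91,49,37],"u":{"imi":79,"o":57,"od":69,"u":12}}
After op 8 (replace /ej 88): {"cs":61,"ej":88,"gey":55,"gx":[50,89,29],"s":[90,91,49,37],"u":{"imi":79,"o":57,"od":69,"u":12}}
After op 9 (remove /gx/1): {"cs":61,"ej":88,"gey":55,"gx":[50,29],"s":[90,91,49,37],"u":{"imi":79,"o":57,"od":69,"u":12}}
After op 10 (replace /u/imi 34): {"cs":61,"ej":88,"gey":55,"gx":[50,29],"s":[90,91,49,37],"u":{"imi":34,"o":57,"od":69,"u":12}}
After op 11 (add /u/o 34): {"cs":61,"ej":88,"gey":55,"gx":[50,29],"s":[90,91,49,37],"u":{"imi":34,"o":34,"od":69,"u":12}}
After op 12 (remove /u/o): {"cs":61,"ej":88,"gey":55,"gx":[50,29],"s":[90,91,49,37],"u":{"imi":34,"od":69,"u":12}}
After op 13 (add /gx 95): {"cs":61,"ej":88,"gey":55,"gx":95,"s":[90,91,49,37],"u":{"imi":34,"od":69,"u":12}}
After op 14 (replace /gey 97): {"cs":61,"ej":88,"gey":97,"gx":95,"s":[90,91,49,37],"u":{"imi":34,"od":69,"u":12}}
After op 15 (replace /s/2 37): {"cs":61,"ej":88,"gey":97,"gx":95,"s":[90,91,37,37],"u":{"imi":34,"od":69,"u":12}}
After op 16 (replace /u/od 94): {"cs":61,"ej":88,"gey":97,"gx":95,"s":[90,91,37,37],"u":{"imi":34,"od":94,"u":12}}
Size at path /u: 3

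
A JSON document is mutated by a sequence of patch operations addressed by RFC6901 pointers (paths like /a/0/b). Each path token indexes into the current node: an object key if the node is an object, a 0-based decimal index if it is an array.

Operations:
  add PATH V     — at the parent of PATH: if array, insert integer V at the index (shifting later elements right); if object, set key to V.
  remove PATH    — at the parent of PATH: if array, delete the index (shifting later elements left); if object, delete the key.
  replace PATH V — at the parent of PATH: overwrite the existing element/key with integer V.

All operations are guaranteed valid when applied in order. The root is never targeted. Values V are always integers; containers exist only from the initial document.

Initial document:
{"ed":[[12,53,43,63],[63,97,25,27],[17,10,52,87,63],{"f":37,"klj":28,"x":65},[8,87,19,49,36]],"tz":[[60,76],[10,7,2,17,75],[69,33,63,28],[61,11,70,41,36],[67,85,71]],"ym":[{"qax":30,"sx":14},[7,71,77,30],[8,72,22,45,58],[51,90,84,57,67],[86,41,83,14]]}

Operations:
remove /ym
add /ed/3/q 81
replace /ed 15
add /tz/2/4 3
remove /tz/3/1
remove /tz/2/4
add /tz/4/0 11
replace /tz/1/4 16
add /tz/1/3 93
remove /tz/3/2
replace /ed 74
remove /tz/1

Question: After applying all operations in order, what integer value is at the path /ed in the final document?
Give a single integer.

Answer: 74

Derivation:
After op 1 (remove /ym): {"ed":[[12,53,43,63],[63,97,25,27],[17,10,52,87,63],{"f":37,"klj":28,"x":65},[8,87,19,49,36]],"tz":[[60,76],[10,7,2,17,75],[69,33,63,28],[61,11,70,41,36],[67,85,71]]}
After op 2 (add /ed/3/q 81): {"ed":[[12,53,43,63],[63,97,25,27],[17,10,52,87,63],{"f":37,"klj":28,"q":81,"x":65},[8,87,19,49,36]],"tz":[[60,76],[10,7,2,17,75],[69,33,63,28],[61,11,70,41,36],[67,85,71]]}
After op 3 (replace /ed 15): {"ed":15,"tz":[[60,76],[10,7,2,17,75],[69,33,63,28],[61,11,70,41,36],[67,85,71]]}
After op 4 (add /tz/2/4 3): {"ed":15,"tz":[[60,76],[10,7,2,17,75],[69,33,63,28,3],[61,11,70,41,36],[67,85,71]]}
After op 5 (remove /tz/3/1): {"ed":15,"tz":[[60,76],[10,7,2,17,75],[69,33,63,28,3],[61,70,41,36],[67,85,71]]}
After op 6 (remove /tz/2/4): {"ed":15,"tz":[[60,76],[10,7,2,17,75],[69,33,63,28],[61,70,41,36],[67,85,71]]}
After op 7 (add /tz/4/0 11): {"ed":15,"tz":[[60,76],[10,7,2,17,75],[69,33,63,28],[61,70,41,36],[11,67,85,71]]}
After op 8 (replace /tz/1/4 16): {"ed":15,"tz":[[60,76],[10,7,2,17,16],[69,33,63,28],[61,70,41,36],[11,67,85,71]]}
After op 9 (add /tz/1/3 93): {"ed":15,"tz":[[60,76],[10,7,2,93,17,16],[69,33,63,28],[61,70,41,36],[11,67,85,71]]}
After op 10 (remove /tz/3/2): {"ed":15,"tz":[[60,76],[10,7,2,93,17,16],[69,33,63,28],[61,70,36],[11,67,85,71]]}
After op 11 (replace /ed 74): {"ed":74,"tz":[[60,76],[10,7,2,93,17,16],[69,33,63,28],[61,70,36],[11,67,85,71]]}
After op 12 (remove /tz/1): {"ed":74,"tz":[[60,76],[69,33,63,28],[61,70,36],[11,67,85,71]]}
Value at /ed: 74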